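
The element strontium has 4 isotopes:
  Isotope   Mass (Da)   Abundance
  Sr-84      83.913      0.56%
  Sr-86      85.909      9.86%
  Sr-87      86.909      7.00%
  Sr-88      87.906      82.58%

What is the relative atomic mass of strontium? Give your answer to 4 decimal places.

Ar = Σ fᵢ·mᵢ = 0.0056 × 83.913 + 0.0986 × 85.909 + 0.0700 × 86.909 + 0.8258 × 87.906
= 0.46991 + 8.47063 + 6.08363 + 72.59277 = 87.61694 Da

87.6169 Da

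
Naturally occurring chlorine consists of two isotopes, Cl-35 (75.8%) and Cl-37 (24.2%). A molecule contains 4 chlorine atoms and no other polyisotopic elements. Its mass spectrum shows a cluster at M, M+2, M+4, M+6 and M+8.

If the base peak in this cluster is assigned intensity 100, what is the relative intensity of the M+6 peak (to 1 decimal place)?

10.2

Binomial terms of (0.758 + 0.242)^4: M 0.3301, M+2 0.4216, M+4 0.2019, M+6 0.0430, M+8 0.0034 → M+2 is the base peak.
P(M+2) = C(4,1) × 0.758^3 × 0.242^1 = 4 × 0.43551951 × 0.2420 = 0.421583 (base)
P(M+6) = C(4,3) × 0.758^1 × 0.242^3 = 4 × 0.7580 × 0.01417249 = 0.042971
Relative intensity = 0.042971 / 0.421583 × 100 = 10.2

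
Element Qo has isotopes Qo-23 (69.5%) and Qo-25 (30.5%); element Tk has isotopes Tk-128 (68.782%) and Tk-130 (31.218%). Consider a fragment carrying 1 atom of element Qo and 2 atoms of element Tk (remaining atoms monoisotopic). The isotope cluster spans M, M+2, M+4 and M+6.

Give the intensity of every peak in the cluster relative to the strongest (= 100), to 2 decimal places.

Element Qo pattern (n=1): 0.6950 : 0.3050
Element Tk pattern (n=2): 0.47309635 : 0.4294473 : 0.09745635
Convolve the two distributions (both contribute in 2-u steps):
  M: 0.6950×0.47309635 = 0.328802
  M+2: 0.6950×0.4294473 + 0.3050×0.47309635 = 0.442760
  M+4: 0.6950×0.09745635 + 0.3050×0.4294473 = 0.198714
  M+6: 0.3050×0.09745635 = 0.029724
Scale to base peak (0.442760) = 100: 74.26 : 100.00 : 44.88 : 6.71

74.26 : 100.00 : 44.88 : 6.71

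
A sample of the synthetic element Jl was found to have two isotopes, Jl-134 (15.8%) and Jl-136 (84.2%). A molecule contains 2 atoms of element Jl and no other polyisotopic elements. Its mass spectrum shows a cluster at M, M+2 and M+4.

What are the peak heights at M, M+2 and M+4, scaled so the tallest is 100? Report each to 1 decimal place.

Expanding (0.158 + 0.842)^2:
P(M) = 0.158^2 = 0.024964
P(M+2) = 2 × 0.158^1 × 0.842^1 = 0.266072
P(M+4) = 0.842^2 = 0.708964
The M+4 peak is largest (0.708964); scaling to 100 gives 3.5 : 37.5 : 100.0.

3.5 : 37.5 : 100.0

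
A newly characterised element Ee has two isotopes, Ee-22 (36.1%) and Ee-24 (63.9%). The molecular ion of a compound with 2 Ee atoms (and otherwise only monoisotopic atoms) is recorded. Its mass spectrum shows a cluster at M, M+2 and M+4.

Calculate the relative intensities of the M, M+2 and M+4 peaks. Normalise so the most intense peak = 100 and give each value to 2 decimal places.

28.25 : 100.00 : 88.50

The 2 Ee atoms are independent, so intensities follow the terms of (0.361 + 0.639)^2.
P(M) = 0.361^2 = 0.130321
P(M+2) = 2 × 0.361^1 × 0.639^1 = 0.461358
P(M+4) = 0.639^2 = 0.408321
The M+2 peak is largest (0.461358); scaling to 100 gives 28.25 : 100.00 : 88.50.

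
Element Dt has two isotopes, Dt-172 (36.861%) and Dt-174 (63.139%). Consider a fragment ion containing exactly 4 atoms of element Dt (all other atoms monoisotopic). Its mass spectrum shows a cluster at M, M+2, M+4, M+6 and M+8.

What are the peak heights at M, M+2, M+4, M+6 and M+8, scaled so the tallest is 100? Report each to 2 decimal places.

The 4 Dt atoms are independent, so intensities follow the terms of (0.36861 + 0.63139)^4.
P(M) = 0.36861^4 = 0.018462
P(M+2) = 4 × 0.36861^3 × 0.63139^1 = 0.126491
P(M+4) = 6 × 0.36861^2 × 0.63139^2 = 0.324998
P(M+6) = 4 × 0.36861^1 × 0.63139^3 = 0.371125
P(M+8) = 0.63139^4 = 0.158924
The M+6 peak is largest (0.371125); scaling to 100 gives 4.97 : 34.08 : 87.57 : 100.00 : 42.82.

4.97 : 34.08 : 87.57 : 100.00 : 42.82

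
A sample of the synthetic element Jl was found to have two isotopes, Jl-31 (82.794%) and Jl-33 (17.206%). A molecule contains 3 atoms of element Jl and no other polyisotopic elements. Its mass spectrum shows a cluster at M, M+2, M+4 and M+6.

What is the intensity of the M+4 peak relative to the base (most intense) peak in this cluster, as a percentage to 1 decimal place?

(0.82794 + 0.17206)^3 gives M 0.5675, M+2 0.3538, M+4 0.0735, M+6 0.0051; the largest is M.
P(M) = C(3,0) × 0.82794^3 × 0.17206^0 = 1 × 0.56754016 × 1.0000 = 0.567540 (base)
P(M+4) = C(3,2) × 0.82794^1 × 0.17206^2 = 3 × 0.82794 × 0.02960464 = 0.073533
Relative intensity = 0.073533 / 0.567540 × 100 = 13.0

13.0%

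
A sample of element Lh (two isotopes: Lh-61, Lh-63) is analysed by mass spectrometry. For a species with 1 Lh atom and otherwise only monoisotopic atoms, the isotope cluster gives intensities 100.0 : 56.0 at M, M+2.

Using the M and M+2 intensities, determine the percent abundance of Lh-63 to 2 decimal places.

Let p = fractional abundance of Lh-61. I(M+2)/I(M) = [C(1,1)·p^0·(1−p)] / p^1 = 1·(1−p)/p = 56.0/100.0 = 0.5600
(1−p)/p = 0.5600/1 = 0.5600  ⇒  p = 1/(1 + 0.5600) = 0.6410
Lh-61: 64.10%, Lh-63: 35.90%.

35.90%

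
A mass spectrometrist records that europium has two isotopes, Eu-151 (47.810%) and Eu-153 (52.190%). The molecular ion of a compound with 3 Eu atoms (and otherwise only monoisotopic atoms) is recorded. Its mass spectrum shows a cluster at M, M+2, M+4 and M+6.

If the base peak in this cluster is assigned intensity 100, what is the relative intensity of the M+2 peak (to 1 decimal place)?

91.6

Binomial terms of (0.47810 + 0.52190)^3: M 0.1093, M+2 0.3579, M+4 0.3907, M+6 0.1422 → M+4 is the base peak.
P(M+4) = C(3,2) × 0.47810^1 × 0.52190^2 = 3 × 0.4781 × 0.27237961 = 0.390674 (base)
P(M+2) = C(3,1) × 0.47810^2 × 0.52190^1 = 3 × 0.22857961 × 0.5219 = 0.357887
Relative intensity = 0.357887 / 0.390674 × 100 = 91.6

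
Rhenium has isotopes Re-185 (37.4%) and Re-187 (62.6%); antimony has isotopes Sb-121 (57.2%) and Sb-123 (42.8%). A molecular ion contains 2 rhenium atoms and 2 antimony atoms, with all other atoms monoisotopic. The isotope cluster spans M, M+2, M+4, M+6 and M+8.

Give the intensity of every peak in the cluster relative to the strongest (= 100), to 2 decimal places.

Rhenium pattern (n=2): 0.139876 : 0.468248 : 0.391876
Antimony pattern (n=2): 0.327184 : 0.489632 : 0.183184
Convolve the two distributions (both contribute in 2-u steps):
  M: 0.139876×0.327184 = 0.045765
  M+2: 0.139876×0.489632 + 0.468248×0.327184 = 0.221691
  M+4: 0.139876×0.183184 + 0.468248×0.489632 + 0.391876×0.327184 = 0.383108
  M+6: 0.468248×0.183184 + 0.391876×0.489632 = 0.277651
  M+8: 0.391876×0.183184 = 0.071785
Scale to base peak (0.383108) = 100: 11.95 : 57.87 : 100.00 : 72.47 : 18.74

11.95 : 57.87 : 100.00 : 72.47 : 18.74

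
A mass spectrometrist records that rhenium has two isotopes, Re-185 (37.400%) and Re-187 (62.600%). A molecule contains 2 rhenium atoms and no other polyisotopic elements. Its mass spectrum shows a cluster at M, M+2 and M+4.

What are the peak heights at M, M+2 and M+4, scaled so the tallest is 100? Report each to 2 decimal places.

29.87 : 100.00 : 83.69

Each Re atom is independently Re-185 (p = 0.37400) or Re-187 (q = 0.62600); the cluster is the binomial expansion (p + q)^2.
P(M) = 0.37400^2 = 0.139876
P(M+2) = 2 × 0.37400^1 × 0.62600^1 = 0.468248
P(M+4) = 0.62600^2 = 0.391876
The M+2 peak is largest (0.468248); scaling to 100 gives 29.87 : 100.00 : 83.69.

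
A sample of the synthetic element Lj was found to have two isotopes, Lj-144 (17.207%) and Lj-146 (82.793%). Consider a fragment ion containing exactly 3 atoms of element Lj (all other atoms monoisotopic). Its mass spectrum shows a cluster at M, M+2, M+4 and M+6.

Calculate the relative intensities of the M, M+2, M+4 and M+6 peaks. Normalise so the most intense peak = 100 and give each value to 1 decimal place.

Each Lj atom is independently Lj-144 (p = 0.17207) or Lj-146 (q = 0.82793); the cluster is the binomial expansion (p + q)^3.
P(M) = 0.17207^3 = 0.005095
P(M+2) = 3 × 0.17207^2 × 0.82793^1 = 0.073540
P(M+4) = 3 × 0.17207^1 × 0.82793^2 = 0.353845
P(M+6) = 0.82793^3 = 0.567520
The M+6 peak is largest (0.567520); scaling to 100 gives 0.9 : 13.0 : 62.3 : 100.0.

0.9 : 13.0 : 62.3 : 100.0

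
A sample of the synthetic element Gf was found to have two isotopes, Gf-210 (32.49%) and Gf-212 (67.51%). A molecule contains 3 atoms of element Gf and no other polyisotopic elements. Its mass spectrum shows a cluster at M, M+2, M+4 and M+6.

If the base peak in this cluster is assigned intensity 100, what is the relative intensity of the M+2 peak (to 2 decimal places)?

48.13

Binomial terms of (0.3249 + 0.6751)^3: M 0.0343, M+2 0.2138, M+4 0.4442, M+6 0.3077 → M+4 is the base peak.
P(M+4) = C(3,2) × 0.3249^1 × 0.6751^2 = 3 × 0.3249 × 0.45576001 = 0.444229 (base)
P(M+2) = C(3,1) × 0.3249^2 × 0.6751^1 = 3 × 0.10556001 × 0.6751 = 0.213791
Relative intensity = 0.213791 / 0.444229 × 100 = 48.13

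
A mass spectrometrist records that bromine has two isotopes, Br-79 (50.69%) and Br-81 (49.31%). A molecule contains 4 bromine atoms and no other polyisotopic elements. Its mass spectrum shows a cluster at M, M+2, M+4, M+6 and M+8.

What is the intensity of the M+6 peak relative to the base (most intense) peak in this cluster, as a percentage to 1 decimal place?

Binomial terms of (0.5069 + 0.4931)^4: M 0.0660, M+2 0.2569, M+4 0.3749, M+6 0.2431, M+8 0.0591 → M+4 is the base peak.
P(M+4) = C(4,2) × 0.5069^2 × 0.4931^2 = 6 × 0.25694761 × 0.24314761 = 0.374857 (base)
P(M+6) = C(4,3) × 0.5069^1 × 0.4931^3 = 4 × 0.5069 × 0.11989609 = 0.243101
Relative intensity = 0.243101 / 0.374857 × 100 = 64.9

64.9%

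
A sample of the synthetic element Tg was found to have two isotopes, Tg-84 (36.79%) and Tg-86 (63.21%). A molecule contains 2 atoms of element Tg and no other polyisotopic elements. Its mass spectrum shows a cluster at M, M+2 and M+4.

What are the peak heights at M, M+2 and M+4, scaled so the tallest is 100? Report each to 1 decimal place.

Expanding (0.3679 + 0.6321)^2:
P(M) = 0.3679^2 = 0.135350
P(M+2) = 2 × 0.3679^1 × 0.6321^1 = 0.465099
P(M+4) = 0.6321^2 = 0.399550
The M+2 peak is largest (0.465099); scaling to 100 gives 29.1 : 100.0 : 85.9.

29.1 : 100.0 : 85.9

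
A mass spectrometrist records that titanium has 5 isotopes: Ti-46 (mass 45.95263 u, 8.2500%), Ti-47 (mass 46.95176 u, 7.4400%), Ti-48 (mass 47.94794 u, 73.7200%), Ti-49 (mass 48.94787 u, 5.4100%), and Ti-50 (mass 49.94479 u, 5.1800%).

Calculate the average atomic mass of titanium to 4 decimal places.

47.8667 u

Average mass = Σ (abundance × isotope mass) = 0.082500 × 45.95263 + 0.074400 × 46.95176 + 0.737200 × 47.94794 + 0.054100 × 48.94787 + 0.051800 × 49.94479
= 3.791092 + 3.493211 + 35.347221 + 2.648080 + 2.587140 = 47.866744 u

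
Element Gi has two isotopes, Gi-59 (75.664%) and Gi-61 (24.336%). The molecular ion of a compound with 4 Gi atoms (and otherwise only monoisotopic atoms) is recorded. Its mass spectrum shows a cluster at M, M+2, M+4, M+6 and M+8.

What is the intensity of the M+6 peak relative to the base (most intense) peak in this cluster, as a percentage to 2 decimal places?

10.34%

Binomial terms of (0.75664 + 0.24336)^4: M 0.3278, M+2 0.4217, M+4 0.2034, M+6 0.0436, M+8 0.0035 → M+2 is the base peak.
P(M+2) = C(4,1) × 0.75664^3 × 0.24336^1 = 4 × 0.43317949 × 0.24336 = 0.421674 (base)
P(M+6) = C(4,3) × 0.75664^1 × 0.24336^3 = 4 × 0.75664 × 0.01441277 = 0.043621
Relative intensity = 0.043621 / 0.421674 × 100 = 10.34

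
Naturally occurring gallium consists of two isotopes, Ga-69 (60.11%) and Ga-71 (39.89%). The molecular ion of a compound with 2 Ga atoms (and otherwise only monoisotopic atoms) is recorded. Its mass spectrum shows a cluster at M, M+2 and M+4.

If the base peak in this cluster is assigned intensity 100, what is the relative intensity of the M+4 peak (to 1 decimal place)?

Binomial terms of (0.6011 + 0.3989)^2: M 0.3613, M+2 0.4796, M+4 0.1591 → M+2 is the base peak.
P(M+2) = C(2,1) × 0.6011^1 × 0.3989^1 = 2 × 0.6011 × 0.3989 = 0.479558 (base)
P(M+4) = C(2,2) × 0.6011^0 × 0.3989^2 = 1 × 1.0000 × 0.15912121 = 0.159121
Relative intensity = 0.159121 / 0.479558 × 100 = 33.2

33.2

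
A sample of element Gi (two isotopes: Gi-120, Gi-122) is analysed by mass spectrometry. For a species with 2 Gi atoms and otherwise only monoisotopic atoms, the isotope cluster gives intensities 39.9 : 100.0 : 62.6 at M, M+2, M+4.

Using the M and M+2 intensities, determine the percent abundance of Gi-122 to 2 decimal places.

Write p for the Gi-120 fraction. I(M+2)/I(M) = [C(2,1)·p^1·(1−p)] / p^2 = 2·(1−p)/p = 100.0/39.9 = 2.5063
(1−p)/p = 2.5063/2 = 1.2531  ⇒  p = 1/(1 + 1.2531) = 0.4438
Gi-120: 44.38%, Gi-122: 55.62%.

55.62%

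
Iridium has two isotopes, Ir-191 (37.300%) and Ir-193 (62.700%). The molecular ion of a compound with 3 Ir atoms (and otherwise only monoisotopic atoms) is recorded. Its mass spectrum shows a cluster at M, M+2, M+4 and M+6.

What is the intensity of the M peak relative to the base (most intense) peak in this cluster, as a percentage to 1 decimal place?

11.8%

(0.37300 + 0.62700)^3 gives M 0.0519, M+2 0.2617, M+4 0.4399, M+6 0.2465; the largest is M+4.
P(M+4) = C(3,2) × 0.37300^1 × 0.62700^2 = 3 × 0.3730 × 0.393129 = 0.439911 (base)
P(M) = C(3,0) × 0.37300^3 × 0.62700^0 = 1 × 0.05189512 × 1.0000 = 0.051895
Relative intensity = 0.051895 / 0.439911 × 100 = 11.8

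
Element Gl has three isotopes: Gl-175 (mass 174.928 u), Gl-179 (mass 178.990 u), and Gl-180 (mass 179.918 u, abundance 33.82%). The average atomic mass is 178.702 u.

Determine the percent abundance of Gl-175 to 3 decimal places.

14.817%

The remaining 66.18% is split between Gl-175 (fraction x) and Gl-179 (fraction 0.6618 − x).
Substituting: 174.928x + 178.990(0.6618 − x) = 117.8537324
(174.928 − 178.990)x = -0.6018496  ⇒  x = 0.14817, y = 0.51363
Gl-175: 14.817%, Gl-179: 51.363%.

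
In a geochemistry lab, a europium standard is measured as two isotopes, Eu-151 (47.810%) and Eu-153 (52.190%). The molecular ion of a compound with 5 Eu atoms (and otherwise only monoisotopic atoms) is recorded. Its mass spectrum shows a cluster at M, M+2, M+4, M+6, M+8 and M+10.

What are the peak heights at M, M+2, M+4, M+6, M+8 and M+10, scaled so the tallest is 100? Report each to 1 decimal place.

Expanding (0.47810 + 0.52190)^5:
P(M) = 0.47810^5 = 0.024980
P(M+2) = 5 × 0.47810^4 × 0.52190^1 = 0.136343
P(M+4) = 10 × 0.47810^3 × 0.52190^2 = 0.297667
P(M+6) = 10 × 0.47810^2 × 0.52190^3 = 0.324937
P(M+8) = 5 × 0.47810^1 × 0.52190^4 = 0.177353
P(M+10) = 0.52190^5 = 0.038720
The M+6 peak is largest (0.324937); scaling to 100 gives 7.7 : 42.0 : 91.6 : 100.0 : 54.6 : 11.9.

7.7 : 42.0 : 91.6 : 100.0 : 54.6 : 11.9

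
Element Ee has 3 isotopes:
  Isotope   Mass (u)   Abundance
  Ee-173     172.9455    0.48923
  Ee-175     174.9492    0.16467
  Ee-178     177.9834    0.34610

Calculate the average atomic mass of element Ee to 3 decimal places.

175.019 u

Average mass = Σ (abundance × isotope mass) = 0.48923 × 172.9455 + 0.16467 × 174.9492 + 0.34610 × 177.9834
= 84.61013 + 28.80888 + 61.60005 = 175.01906 u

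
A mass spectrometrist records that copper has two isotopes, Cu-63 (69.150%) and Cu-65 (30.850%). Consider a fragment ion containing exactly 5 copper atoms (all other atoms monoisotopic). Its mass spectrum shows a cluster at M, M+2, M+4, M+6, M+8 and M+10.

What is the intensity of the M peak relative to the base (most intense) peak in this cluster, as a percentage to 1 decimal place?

44.8%

(0.69150 + 0.30850)^5 gives M 0.1581, M+2 0.3527, M+4 0.3147, M+6 0.1404, M+8 0.0313, M+10 0.0028; the largest is M+2.
P(M+2) = C(5,1) × 0.69150^4 × 0.30850^1 = 5 × 0.2286487 × 0.3085 = 0.352691 (base)
P(M) = C(5,0) × 0.69150^5 × 0.30850^0 = 1 × 0.15811058 × 1.0000 = 0.158111
Relative intensity = 0.158111 / 0.352691 × 100 = 44.8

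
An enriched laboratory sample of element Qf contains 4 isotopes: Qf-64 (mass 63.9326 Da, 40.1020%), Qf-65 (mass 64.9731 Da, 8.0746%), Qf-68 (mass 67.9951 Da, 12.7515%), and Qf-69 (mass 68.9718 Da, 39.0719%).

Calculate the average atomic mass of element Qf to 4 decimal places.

The abundance-weighted mean is 0.401020 × 63.9326 + 0.080746 × 64.9731 + 0.127515 × 67.9951 + 0.390719 × 68.9718
= 25.63825 + 5.24632 + 8.67040 + 26.94859 = 66.50356 Da

66.5036 Da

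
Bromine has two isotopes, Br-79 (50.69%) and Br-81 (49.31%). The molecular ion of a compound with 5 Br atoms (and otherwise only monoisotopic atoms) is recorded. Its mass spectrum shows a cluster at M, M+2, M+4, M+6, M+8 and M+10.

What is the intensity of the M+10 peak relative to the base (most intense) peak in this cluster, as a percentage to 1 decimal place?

Binomial terms of (0.5069 + 0.4931)^5: M 0.0335, M+2 0.1628, M+4 0.3167, M+6 0.3081, M+8 0.1498, M+10 0.0292 → M+4 is the base peak.
P(M+4) = C(5,2) × 0.5069^3 × 0.4931^2 = 10 × 0.13024674 × 0.24314761 = 0.316692 (base)
P(M+10) = C(5,5) × 0.5069^0 × 0.4931^5 = 1 × 1.0000 × 0.02915245 = 0.029152
Relative intensity = 0.029152 / 0.316692 × 100 = 9.2

9.2%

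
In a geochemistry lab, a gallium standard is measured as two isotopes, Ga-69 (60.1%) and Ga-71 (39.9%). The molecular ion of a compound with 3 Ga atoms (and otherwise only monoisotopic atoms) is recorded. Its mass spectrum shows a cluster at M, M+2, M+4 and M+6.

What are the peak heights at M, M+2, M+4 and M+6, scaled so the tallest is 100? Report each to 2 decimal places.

Expanding (0.601 + 0.399)^3:
P(M) = 0.601^3 = 0.217082
P(M+2) = 3 × 0.601^2 × 0.399^1 = 0.432358
P(M+4) = 3 × 0.601^1 × 0.399^2 = 0.287039
P(M+6) = 0.399^3 = 0.063521
The M+2 peak is largest (0.432358); scaling to 100 gives 50.21 : 100.00 : 66.39 : 14.69.

50.21 : 100.00 : 66.39 : 14.69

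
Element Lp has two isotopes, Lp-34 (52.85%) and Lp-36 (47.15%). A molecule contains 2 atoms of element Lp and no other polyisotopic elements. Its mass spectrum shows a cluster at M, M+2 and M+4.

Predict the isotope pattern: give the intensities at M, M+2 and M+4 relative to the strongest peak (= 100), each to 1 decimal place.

Each Lp atom is independently Lp-34 (p = 0.5285) or Lp-36 (q = 0.4715); the cluster is the binomial expansion (p + q)^2.
P(M) = 0.5285^2 = 0.279312
P(M+2) = 2 × 0.5285^1 × 0.4715^1 = 0.498376
P(M+4) = 0.4715^2 = 0.222312
The M+2 peak is largest (0.498376); scaling to 100 gives 56.0 : 100.0 : 44.6.

56.0 : 100.0 : 44.6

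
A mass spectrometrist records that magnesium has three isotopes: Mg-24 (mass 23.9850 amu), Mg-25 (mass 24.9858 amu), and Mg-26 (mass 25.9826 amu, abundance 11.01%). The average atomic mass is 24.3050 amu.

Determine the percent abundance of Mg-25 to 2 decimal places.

10.00%

Let x and y be the fractions of Mg-24 and Mg-25. Then x + y = 1 − 0.1101 = 0.8899 and 23.9850x + 24.9858y = 24.3050 − 0.1101×25.9826 = 21.44431574.
Substituting: 23.9850x + 24.9858(0.8899 − x) = 21.44431574
(23.9850 − 24.9858)x = -0.79054768  ⇒  x = 0.78992, y = 0.09998
Mg-24: 78.99%, Mg-25: 10.00%.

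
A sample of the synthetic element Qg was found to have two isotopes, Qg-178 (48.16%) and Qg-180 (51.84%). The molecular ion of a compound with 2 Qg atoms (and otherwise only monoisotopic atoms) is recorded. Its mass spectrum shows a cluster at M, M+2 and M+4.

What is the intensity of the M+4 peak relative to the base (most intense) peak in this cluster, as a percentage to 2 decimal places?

(0.4816 + 0.5184)^2 gives M 0.2319, M+2 0.4993, M+4 0.2687; the largest is M+2.
P(M+2) = C(2,1) × 0.4816^1 × 0.5184^1 = 2 × 0.4816 × 0.5184 = 0.499323 (base)
P(M+4) = C(2,2) × 0.4816^0 × 0.5184^2 = 1 × 1.0000 × 0.26873856 = 0.268739
Relative intensity = 0.268739 / 0.499323 × 100 = 53.82

53.82%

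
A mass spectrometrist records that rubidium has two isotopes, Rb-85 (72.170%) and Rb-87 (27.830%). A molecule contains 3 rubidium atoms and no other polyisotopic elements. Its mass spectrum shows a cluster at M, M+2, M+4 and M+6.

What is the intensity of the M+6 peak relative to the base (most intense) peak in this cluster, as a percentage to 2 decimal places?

(0.72170 + 0.27830)^3 gives M 0.3759, M+2 0.4349, M+4 0.1677, M+6 0.0216; the largest is M+2.
P(M+2) = C(3,1) × 0.72170^2 × 0.27830^1 = 3 × 0.52085089 × 0.2783 = 0.434858 (base)
P(M+6) = C(3,3) × 0.72170^0 × 0.27830^3 = 1 × 1.0000 × 0.02155458 = 0.021555
Relative intensity = 0.021555 / 0.434858 × 100 = 4.96

4.96%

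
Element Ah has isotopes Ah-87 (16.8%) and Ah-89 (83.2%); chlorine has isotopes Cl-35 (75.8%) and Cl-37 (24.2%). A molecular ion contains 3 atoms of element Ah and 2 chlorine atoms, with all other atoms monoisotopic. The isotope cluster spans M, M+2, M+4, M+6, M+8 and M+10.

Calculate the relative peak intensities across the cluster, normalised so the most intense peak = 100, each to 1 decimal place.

0.6 : 9.1 : 48.9 : 100.0 : 50.0 : 7.3

Element Ah pattern (n=3): 0.00474163 : 0.0704471 : 0.3488809 : 0.57593037
Chlorine pattern (n=2): 0.574564 : 0.366872 : 0.058564
Convolve the two distributions (both contribute in 2-u steps):
  M: 0.00474163×0.574564 = 0.002724
  M+2: 0.00474163×0.366872 + 0.0704471×0.574564 = 0.042216
  M+4: 0.00474163×0.058564 + 0.0704471×0.366872 + 0.3488809×0.574564 = 0.226577
  M+6: 0.0704471×0.058564 + 0.3488809×0.366872 + 0.57593037×0.574564 = 0.463029
  M+8: 0.3488809×0.058564 + 0.57593037×0.366872 = 0.231725
  M+10: 0.57593037×0.058564 = 0.033729
Scale to base peak (0.463029) = 100: 0.6 : 9.1 : 48.9 : 100.0 : 50.0 : 7.3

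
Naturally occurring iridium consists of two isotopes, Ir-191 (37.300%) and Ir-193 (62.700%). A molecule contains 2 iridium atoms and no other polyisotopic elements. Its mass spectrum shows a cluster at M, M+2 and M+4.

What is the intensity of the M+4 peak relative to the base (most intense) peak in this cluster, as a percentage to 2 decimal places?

84.05%

(0.37300 + 0.62700)^2 gives M 0.1391, M+2 0.4677, M+4 0.3931; the largest is M+2.
P(M+2) = C(2,1) × 0.37300^1 × 0.62700^1 = 2 × 0.3730 × 0.6270 = 0.467742 (base)
P(M+4) = C(2,2) × 0.37300^0 × 0.62700^2 = 1 × 1.0000 × 0.393129 = 0.393129
Relative intensity = 0.393129 / 0.467742 × 100 = 84.05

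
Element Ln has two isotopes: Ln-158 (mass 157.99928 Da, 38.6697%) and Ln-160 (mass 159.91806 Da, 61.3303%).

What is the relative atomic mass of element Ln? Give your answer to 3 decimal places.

159.176 Da

Average mass = Σ (abundance × isotope mass) = 0.386697 × 157.99928 + 0.613303 × 159.91806
= 61.097848 + 98.078226 = 159.176074 Da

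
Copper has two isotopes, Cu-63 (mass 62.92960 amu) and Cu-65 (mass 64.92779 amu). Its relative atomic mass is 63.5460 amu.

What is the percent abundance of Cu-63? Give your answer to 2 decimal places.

With x = fraction of Cu-63 (so Cu-65 is 1 − x):
62.92960·x + 64.92779·(1 − x) = 63.5460
(62.92960 − 64.92779)·x = 63.5460 − 64.92779
x = -1.38179 / -1.99819 = 0.69152 → 69.15% Cu-63, 30.85% Cu-65.

69.15%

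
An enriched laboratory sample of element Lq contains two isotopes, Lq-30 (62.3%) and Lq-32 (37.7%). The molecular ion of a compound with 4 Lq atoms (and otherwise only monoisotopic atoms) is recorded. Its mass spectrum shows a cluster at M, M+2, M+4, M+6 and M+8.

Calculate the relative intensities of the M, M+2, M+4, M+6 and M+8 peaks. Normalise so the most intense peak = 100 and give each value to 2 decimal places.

The 4 Lq atoms are independent, so intensities follow the terms of (0.623 + 0.377)^4.
P(M) = 0.623^4 = 0.150644
P(M+2) = 4 × 0.623^3 × 0.377^1 = 0.364641
P(M+4) = 6 × 0.623^2 × 0.377^2 = 0.330986
P(M+6) = 4 × 0.623^1 × 0.377^3 = 0.133528
P(M+8) = 0.377^4 = 0.020201
The M+2 peak is largest (0.364641); scaling to 100 gives 41.31 : 100.00 : 90.77 : 36.62 : 5.54.

41.31 : 100.00 : 90.77 : 36.62 : 5.54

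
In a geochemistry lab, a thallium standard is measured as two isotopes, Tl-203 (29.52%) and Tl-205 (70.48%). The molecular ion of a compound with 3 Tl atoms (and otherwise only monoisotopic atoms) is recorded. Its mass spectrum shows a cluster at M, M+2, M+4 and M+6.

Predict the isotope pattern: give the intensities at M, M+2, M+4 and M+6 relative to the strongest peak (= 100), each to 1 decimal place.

Each Tl atom is independently Tl-203 (p = 0.2952) or Tl-205 (q = 0.7048); the cluster is the binomial expansion (p + q)^3.
P(M) = 0.2952^3 = 0.025725
P(M+2) = 3 × 0.2952^2 × 0.7048^1 = 0.184255
P(M+4) = 3 × 0.2952^1 × 0.7048^2 = 0.439916
P(M+6) = 0.7048^3 = 0.350104
The M+4 peak is largest (0.439916); scaling to 100 gives 5.8 : 41.9 : 100.0 : 79.6.

5.8 : 41.9 : 100.0 : 79.6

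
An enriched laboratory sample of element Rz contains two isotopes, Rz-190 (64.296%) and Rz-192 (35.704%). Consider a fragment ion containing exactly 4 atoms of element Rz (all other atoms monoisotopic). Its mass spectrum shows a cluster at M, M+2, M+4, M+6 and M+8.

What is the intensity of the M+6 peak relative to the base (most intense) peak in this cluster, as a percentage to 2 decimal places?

Term probabilities: M 0.1709, M+2 0.3796, M+4 0.3162, M+6 0.1171, M+8 0.0163. Base peak = M+2.
P(M+2) = C(4,1) × 0.64296^3 × 0.35704^1 = 4 × 0.2657981 × 0.35704 = 0.379602 (base)
P(M+6) = C(4,3) × 0.64296^1 × 0.35704^3 = 4 × 0.64296 × 0.04551459 = 0.117056
Relative intensity = 0.117056 / 0.379602 × 100 = 30.84

30.84%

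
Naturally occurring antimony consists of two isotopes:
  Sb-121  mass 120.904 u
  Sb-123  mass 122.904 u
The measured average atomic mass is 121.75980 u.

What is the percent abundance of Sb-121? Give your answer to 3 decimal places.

57.210%

Writing the weighted mean with unknown fraction x of Sb-121:
120.904·x + 122.904·(1 − x) = 121.75980
(120.904 − 122.904)·x = 121.75980 − 122.904
x = -1.14420 / -2.000 = 0.57210 → 57.210% Sb-121, 42.790% Sb-123.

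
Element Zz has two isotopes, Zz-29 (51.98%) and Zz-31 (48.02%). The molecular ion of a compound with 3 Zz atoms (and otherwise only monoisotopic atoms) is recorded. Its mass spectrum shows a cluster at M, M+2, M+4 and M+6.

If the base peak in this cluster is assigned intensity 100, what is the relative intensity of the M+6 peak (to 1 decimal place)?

Term probabilities: M 0.1404, M+2 0.3892, M+4 0.3596, M+6 0.1107. Base peak = M+2.
P(M+2) = C(3,1) × 0.5198^2 × 0.4802^1 = 3 × 0.27019204 × 0.4802 = 0.389239 (base)
P(M+6) = C(3,3) × 0.5198^0 × 0.4802^3 = 1 × 1.0000 × 0.1107303 = 0.110730
Relative intensity = 0.110730 / 0.389239 × 100 = 28.4

28.4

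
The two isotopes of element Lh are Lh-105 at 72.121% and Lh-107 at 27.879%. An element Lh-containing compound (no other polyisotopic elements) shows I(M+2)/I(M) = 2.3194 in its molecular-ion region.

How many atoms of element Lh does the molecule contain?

6

With n Lh atoms, P(M+2)/P(M) = C(n,1)·p^(n−1)q / p^n = n·q/p = n · 0.27879/0.72121.
n = 2.3194 × 0.72121/0.27879 = 6.00 ≈ 6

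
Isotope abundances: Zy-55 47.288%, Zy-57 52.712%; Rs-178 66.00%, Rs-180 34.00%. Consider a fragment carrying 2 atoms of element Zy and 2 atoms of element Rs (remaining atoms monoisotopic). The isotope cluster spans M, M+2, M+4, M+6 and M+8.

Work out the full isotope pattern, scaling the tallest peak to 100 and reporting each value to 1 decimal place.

Element Zy pattern (n=2): 0.22361549 : 0.49852901 : 0.27785549
Element Rs pattern (n=2): 0.4356 : 0.4488 : 0.1156
Convolve the two distributions (both contribute in 2-u steps):
  M: 0.22361549×0.4356 = 0.097407
  M+2: 0.22361549×0.4488 + 0.49852901×0.4356 = 0.317518
  M+4: 0.22361549×0.1156 + 0.49852901×0.4488 + 0.27785549×0.4356 = 0.370624
  M+6: 0.49852901×0.1156 + 0.27785549×0.4488 = 0.182331
  M+8: 0.27785549×0.1156 = 0.032120
Scale to base peak (0.370624) = 100: 26.3 : 85.7 : 100.0 : 49.2 : 8.7

26.3 : 85.7 : 100.0 : 49.2 : 8.7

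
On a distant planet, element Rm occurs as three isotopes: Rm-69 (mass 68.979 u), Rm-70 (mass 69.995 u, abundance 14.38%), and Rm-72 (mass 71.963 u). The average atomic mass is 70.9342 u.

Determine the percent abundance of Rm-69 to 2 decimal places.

24.99%

The remaining 85.62% is split between Rm-69 (fraction x) and Rm-72 (fraction 0.8562 − x).
Substituting: 68.979x + 71.963(0.8562 − x) = 60.868919
(68.979 − 71.963)x = -0.7458016  ⇒  x = 0.24993, y = 0.60627
Rm-69: 24.99%, Rm-72: 60.63%.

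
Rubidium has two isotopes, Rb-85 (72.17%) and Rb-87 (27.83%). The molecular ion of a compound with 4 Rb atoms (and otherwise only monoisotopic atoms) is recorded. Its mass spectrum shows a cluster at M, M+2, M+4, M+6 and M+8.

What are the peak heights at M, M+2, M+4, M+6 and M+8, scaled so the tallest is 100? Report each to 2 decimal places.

Each Rb atom is independently Rb-85 (p = 0.7217) or Rb-87 (q = 0.2783); the cluster is the binomial expansion (p + q)^4.
P(M) = 0.7217^4 = 0.271286
P(M+2) = 4 × 0.7217^3 × 0.2783^1 = 0.418450
P(M+4) = 6 × 0.7217^2 × 0.2783^2 = 0.242042
P(M+6) = 4 × 0.7217^1 × 0.2783^3 = 0.062224
P(M+8) = 0.2783^4 = 0.005999
The M+2 peak is largest (0.418450); scaling to 100 gives 64.83 : 100.00 : 57.84 : 14.87 : 1.43.

64.83 : 100.00 : 57.84 : 14.87 : 1.43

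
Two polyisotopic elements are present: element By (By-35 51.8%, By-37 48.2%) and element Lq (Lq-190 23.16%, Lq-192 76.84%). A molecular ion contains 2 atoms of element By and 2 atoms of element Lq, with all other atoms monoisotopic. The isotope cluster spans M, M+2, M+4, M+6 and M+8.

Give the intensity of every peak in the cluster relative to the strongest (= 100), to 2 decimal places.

Element By pattern (n=2): 0.268324 : 0.499352 : 0.232324
Element Lq pattern (n=2): 0.05363856 : 0.35592288 : 0.59043856
Convolve the two distributions (both contribute in 2-u steps):
  M: 0.268324×0.05363856 = 0.014393
  M+2: 0.268324×0.35592288 + 0.499352×0.05363856 = 0.122287
  M+4: 0.268324×0.59043856 + 0.499352×0.35592288 + 0.232324×0.05363856 = 0.348621
  M+6: 0.499352×0.59043856 + 0.232324×0.35592288 = 0.377526
  M+8: 0.232324×0.59043856 = 0.137173
Scale to base peak (0.377526) = 100: 3.81 : 32.39 : 92.34 : 100.00 : 36.33

3.81 : 32.39 : 92.34 : 100.00 : 36.33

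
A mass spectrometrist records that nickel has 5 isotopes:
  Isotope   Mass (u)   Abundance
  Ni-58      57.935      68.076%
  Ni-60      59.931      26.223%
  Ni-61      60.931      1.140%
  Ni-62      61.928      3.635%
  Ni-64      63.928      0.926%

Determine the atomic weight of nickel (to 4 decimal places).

58.6932 u

Weight each isotope mass by its fractional abundance: 0.68076 × 57.935 + 0.26223 × 59.931 + 0.01140 × 60.931 + 0.03635 × 61.928 + 0.00926 × 63.928
= 39.43983 + 15.71571 + 0.69461 + 2.25108 + 0.59197 = 58.69320 u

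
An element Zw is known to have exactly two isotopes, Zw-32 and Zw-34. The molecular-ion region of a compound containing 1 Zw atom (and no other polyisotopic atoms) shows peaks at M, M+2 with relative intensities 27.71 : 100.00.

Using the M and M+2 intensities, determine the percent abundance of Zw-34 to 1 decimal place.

78.3%

If p is the fraction of Zw that is Zw-32, then I(M+2)/I(M) = [C(1,1)·p^0·(1−p)] / p^1 = 1·(1−p)/p = 100.00/27.71 = 3.6088
(1−p)/p = 3.6088/1 = 3.6088  ⇒  p = 1/(1 + 3.6088) = 0.2170
Zw-32: 21.7%, Zw-34: 78.3%.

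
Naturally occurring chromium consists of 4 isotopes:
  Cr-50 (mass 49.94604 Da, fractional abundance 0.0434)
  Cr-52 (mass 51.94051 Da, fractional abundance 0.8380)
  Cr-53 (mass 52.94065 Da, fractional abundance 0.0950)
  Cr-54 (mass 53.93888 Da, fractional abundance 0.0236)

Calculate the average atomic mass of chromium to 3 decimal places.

51.996 Da

Ar = Σ fᵢ·mᵢ = 0.0434 × 49.94604 + 0.8380 × 51.94051 + 0.0950 × 52.94065 + 0.0236 × 53.93888
= 2.167658 + 43.526147 + 5.029362 + 1.272958 = 51.996125 Da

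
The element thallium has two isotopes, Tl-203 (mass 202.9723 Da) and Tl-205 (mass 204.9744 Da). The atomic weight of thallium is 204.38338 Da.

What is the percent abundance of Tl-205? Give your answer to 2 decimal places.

70.48%

With x = fraction of Tl-203 (so Tl-205 is 1 − x):
202.9723·x + 204.9744·(1 − x) = 204.38338
(202.9723 − 204.9744)·x = 204.38338 − 204.9744
x = -0.59102 / -2.0021 = 0.29520 → 29.52% Tl-203, 70.48% Tl-205.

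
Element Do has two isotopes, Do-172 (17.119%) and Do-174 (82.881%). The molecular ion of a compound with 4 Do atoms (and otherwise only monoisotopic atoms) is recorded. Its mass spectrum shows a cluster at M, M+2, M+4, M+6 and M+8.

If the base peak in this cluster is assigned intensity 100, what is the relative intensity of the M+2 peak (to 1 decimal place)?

Binomial terms of (0.17119 + 0.82881)^4: M 0.0009, M+2 0.0166, M+4 0.1208, M+6 0.3899, M+8 0.4719 → M+8 is the base peak.
P(M+8) = C(4,4) × 0.17119^0 × 0.82881^4 = 1 × 1.0000 × 0.47186735 = 0.471867 (base)
P(M+2) = C(4,1) × 0.17119^3 × 0.82881^1 = 4 × 0.0050169 × 0.82881 = 0.016632
Relative intensity = 0.016632 / 0.471867 × 100 = 3.5

3.5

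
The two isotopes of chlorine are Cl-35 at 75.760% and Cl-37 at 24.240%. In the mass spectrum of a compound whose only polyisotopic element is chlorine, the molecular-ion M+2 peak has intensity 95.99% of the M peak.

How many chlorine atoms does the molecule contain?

The M+2/M ratio from n Cl atoms is n · q/p = n · 0.24240/0.75760.
n = 0.9599 × 0.75760/0.24240 = 3.00 ≈ 3

3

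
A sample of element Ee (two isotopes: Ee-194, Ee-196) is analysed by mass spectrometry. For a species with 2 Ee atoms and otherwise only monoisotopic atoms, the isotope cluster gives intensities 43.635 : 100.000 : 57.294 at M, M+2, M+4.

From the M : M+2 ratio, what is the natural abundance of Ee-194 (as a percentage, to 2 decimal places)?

Let p = fractional abundance of Ee-194. I(M+2)/I(M) = [C(2,1)·p^1·(1−p)] / p^2 = 2·(1−p)/p = 100.000/43.635 = 2.2917
(1−p)/p = 2.2917/2 = 1.1459  ⇒  p = 1/(1 + 1.1459) = 0.4660
Ee-194: 46.60%, Ee-196: 53.40%.

46.60%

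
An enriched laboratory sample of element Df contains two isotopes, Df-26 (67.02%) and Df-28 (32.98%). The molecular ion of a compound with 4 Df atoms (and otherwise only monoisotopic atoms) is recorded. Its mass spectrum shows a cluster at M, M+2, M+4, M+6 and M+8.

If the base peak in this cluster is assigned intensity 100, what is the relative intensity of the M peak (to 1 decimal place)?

(0.6702 + 0.3298)^4 gives M 0.2018, M+2 0.3971, M+4 0.2931, M+6 0.0962, M+8 0.0118; the largest is M+2.
P(M+2) = C(4,1) × 0.6702^3 × 0.3298^1 = 4 × 0.30103242 × 0.3298 = 0.397122 (base)
P(M) = C(4,0) × 0.6702^4 × 0.3298^0 = 1 × 0.20175193 × 1.0000 = 0.201752
Relative intensity = 0.201752 / 0.397122 × 100 = 50.8

50.8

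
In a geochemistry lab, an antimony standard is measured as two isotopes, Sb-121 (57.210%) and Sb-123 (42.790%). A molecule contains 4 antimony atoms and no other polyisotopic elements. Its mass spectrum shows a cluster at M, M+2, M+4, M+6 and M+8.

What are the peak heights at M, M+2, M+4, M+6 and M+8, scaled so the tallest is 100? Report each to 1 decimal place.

29.8 : 89.1 : 100.0 : 49.9 : 9.3

Expanding (0.57210 + 0.42790)^4:
P(M) = 0.57210^4 = 0.107124
P(M+2) = 4 × 0.57210^3 × 0.42790^1 = 0.320493
P(M+4) = 6 × 0.57210^2 × 0.42790^2 = 0.359567
P(M+6) = 4 × 0.57210^1 × 0.42790^3 = 0.179291
P(M+8) = 0.42790^4 = 0.033525
The M+4 peak is largest (0.359567); scaling to 100 gives 29.8 : 89.1 : 100.0 : 49.9 : 9.3.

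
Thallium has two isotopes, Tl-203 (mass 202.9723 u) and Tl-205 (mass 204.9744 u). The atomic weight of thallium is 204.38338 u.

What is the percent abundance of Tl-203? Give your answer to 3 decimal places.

Let x be the fractional abundance of Tl-203; then Tl-205 has abundance 1 − x.
202.9723·x + 204.9744·(1 − x) = 204.38338
(202.9723 − 204.9744)·x = 204.38338 − 204.9744
x = -0.59102 / -2.0021 = 0.29520 → 29.520% Tl-203, 70.480% Tl-205.

29.520%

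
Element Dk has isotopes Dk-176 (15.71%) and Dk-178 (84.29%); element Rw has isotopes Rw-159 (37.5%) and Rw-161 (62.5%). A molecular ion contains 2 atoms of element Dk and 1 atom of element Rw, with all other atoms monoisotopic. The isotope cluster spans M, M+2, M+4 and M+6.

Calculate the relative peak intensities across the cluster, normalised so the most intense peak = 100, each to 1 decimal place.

2.1 : 25.8 : 97.3 : 100.0

Element Dk pattern (n=2): 0.02468041 : 0.26483918 : 0.71048041
Element Rw pattern (n=1): 0.3750 : 0.6250
Convolve the two distributions (both contribute in 2-u steps):
  M: 0.02468041×0.3750 = 0.009255
  M+2: 0.02468041×0.6250 + 0.26483918×0.3750 = 0.114740
  M+4: 0.26483918×0.6250 + 0.71048041×0.3750 = 0.431955
  M+6: 0.71048041×0.6250 = 0.444050
Scale to base peak (0.444050) = 100: 2.1 : 25.8 : 97.3 : 100.0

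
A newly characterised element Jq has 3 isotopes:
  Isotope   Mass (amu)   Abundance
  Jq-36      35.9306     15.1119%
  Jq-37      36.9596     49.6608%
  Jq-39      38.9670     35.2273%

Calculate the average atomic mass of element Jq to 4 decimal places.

37.5113 amu

Weight each isotope mass by its fractional abundance: 0.151119 × 35.9306 + 0.496608 × 36.9596 + 0.352273 × 38.9670
= 5.42980 + 18.35443 + 13.72702 = 37.51125 amu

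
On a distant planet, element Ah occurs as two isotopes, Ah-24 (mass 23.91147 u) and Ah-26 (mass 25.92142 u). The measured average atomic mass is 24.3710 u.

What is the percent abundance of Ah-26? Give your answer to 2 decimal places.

22.86%

Writing the weighted mean with unknown fraction x of Ah-24:
23.91147·x + 25.92142·(1 − x) = 24.3710
(23.91147 − 25.92142)·x = 24.3710 − 25.92142
x = -1.55042 / -2.00995 = 0.77137 → 77.14% Ah-24, 22.86% Ah-26.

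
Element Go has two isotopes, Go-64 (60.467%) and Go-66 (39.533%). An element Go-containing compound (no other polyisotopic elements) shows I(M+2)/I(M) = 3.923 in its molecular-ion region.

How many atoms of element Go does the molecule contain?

6

For n independent Go atoms, I(M+2)/I(M) = n · (abundance Go-66) / (abundance Go-64) = n · 0.39533/0.60467.
n = 3.923 × 0.60467/0.39533 = 6.00 ≈ 6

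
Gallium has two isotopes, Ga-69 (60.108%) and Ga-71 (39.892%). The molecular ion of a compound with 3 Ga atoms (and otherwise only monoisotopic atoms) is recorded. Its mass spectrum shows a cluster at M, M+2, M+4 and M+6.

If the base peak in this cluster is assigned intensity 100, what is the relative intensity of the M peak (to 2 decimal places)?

50.23

Term probabilities: M 0.2172, M+2 0.4324, M+4 0.2870, M+6 0.0635. Base peak = M+2.
P(M+2) = C(3,1) × 0.60108^2 × 0.39892^1 = 3 × 0.36129717 × 0.39892 = 0.432386 (base)
P(M) = C(3,0) × 0.60108^3 × 0.39892^0 = 1 × 0.2171685 × 1.0000 = 0.217169
Relative intensity = 0.217169 / 0.432386 × 100 = 50.23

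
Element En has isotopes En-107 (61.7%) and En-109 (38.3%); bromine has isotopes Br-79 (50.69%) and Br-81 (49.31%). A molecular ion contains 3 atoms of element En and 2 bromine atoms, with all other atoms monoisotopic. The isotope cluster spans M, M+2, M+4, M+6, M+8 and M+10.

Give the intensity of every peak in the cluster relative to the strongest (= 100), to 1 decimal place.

17.5 : 66.5 : 100.0 : 74.2 : 27.2 : 4.0

Element En pattern (n=3): 0.23488511 : 0.43741166 : 0.27152134 : 0.05618189
Bromine pattern (n=2): 0.25694761 : 0.49990478 : 0.24314761
Convolve the two distributions (both contribute in 2-u steps):
  M: 0.23488511×0.25694761 = 0.060353
  M+2: 0.23488511×0.49990478 + 0.43741166×0.25694761 = 0.229812
  M+4: 0.23488511×0.24314761 + 0.43741166×0.49990478 + 0.27152134×0.25694761 = 0.345543
  M+6: 0.43741166×0.24314761 + 0.27152134×0.49990478 + 0.05618189×0.25694761 = 0.256526
  M+8: 0.27152134×0.24314761 + 0.05618189×0.49990478 = 0.094105
  M+10: 0.05618189×0.24314761 = 0.013660
Scale to base peak (0.345543) = 100: 17.5 : 66.5 : 100.0 : 74.2 : 27.2 : 4.0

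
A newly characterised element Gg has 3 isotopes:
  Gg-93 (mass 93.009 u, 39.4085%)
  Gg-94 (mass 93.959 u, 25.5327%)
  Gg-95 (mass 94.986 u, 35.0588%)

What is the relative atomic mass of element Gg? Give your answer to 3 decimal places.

Average mass = Σ (abundance × isotope mass) = 0.394085 × 93.009 + 0.255327 × 93.959 + 0.350588 × 94.986
= 36.6535 + 23.9903 + 33.3010 = 93.9448 u

93.945 u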